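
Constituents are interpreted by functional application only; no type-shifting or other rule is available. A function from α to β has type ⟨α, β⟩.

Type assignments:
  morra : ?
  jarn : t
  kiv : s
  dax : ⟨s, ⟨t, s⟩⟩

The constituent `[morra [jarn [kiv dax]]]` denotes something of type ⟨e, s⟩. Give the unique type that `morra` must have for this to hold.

⟨s, ⟨e, s⟩⟩

At [morra [jarn [kiv dax]]] (required: ⟨e, s⟩): [jarn [kiv dax]] is s, which is not a function with range ⟨e, s⟩; hence morra is the functor — type ⟨s, ⟨e, s⟩⟩.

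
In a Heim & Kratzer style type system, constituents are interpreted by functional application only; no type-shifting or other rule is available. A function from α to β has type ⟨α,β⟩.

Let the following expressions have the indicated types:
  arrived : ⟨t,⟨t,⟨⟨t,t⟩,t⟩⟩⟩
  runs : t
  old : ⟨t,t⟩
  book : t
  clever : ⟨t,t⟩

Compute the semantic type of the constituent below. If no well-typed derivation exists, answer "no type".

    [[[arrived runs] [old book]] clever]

t

At [arrived runs], arrived : ⟨t,⟨t,⟨⟨t,t⟩,t⟩⟩⟩ takes runs : t, giving ⟨t,⟨⟨t,t⟩,t⟩⟩.
At [old book], old : ⟨t,t⟩ takes book : t, giving t.
At [[arrived runs] [old book]], [arrived runs] : ⟨t,⟨⟨t,t⟩,t⟩⟩ takes [old book] : t, giving ⟨⟨t,t⟩,t⟩.
At [[[arrived runs] [old book]] clever], [[arrived runs] [old book]] : ⟨⟨t,t⟩,t⟩ takes clever : ⟨t,t⟩, giving t.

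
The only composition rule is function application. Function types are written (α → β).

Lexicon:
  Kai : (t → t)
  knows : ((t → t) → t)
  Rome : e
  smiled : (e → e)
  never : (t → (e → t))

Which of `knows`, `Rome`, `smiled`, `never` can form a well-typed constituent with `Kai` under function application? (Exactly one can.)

knows

knows — combines: knows : ((t → t) → t) takes Kai : (t → t) as argument, giving t.
Rome : e — no; Kai wants t, and Rome wants nothing (atomic).
smiled : (e → e) — no; Kai wants t, and smiled wants e.
never : (t → (e → t)) — no; Kai wants t, and never wants t.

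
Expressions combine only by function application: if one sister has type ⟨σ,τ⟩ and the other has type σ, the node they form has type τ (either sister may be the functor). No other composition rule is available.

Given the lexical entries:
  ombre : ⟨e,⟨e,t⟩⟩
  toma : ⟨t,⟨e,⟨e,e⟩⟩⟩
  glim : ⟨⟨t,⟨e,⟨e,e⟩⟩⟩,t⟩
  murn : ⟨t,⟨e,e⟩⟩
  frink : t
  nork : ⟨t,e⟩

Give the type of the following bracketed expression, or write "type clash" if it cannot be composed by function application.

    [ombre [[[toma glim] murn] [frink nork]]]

⟨e,t⟩

[toma glim]: functor glim : ⟨⟨t,⟨e,⟨e,e⟩⟩⟩,t⟩, argument toma : ⟨t,⟨e,⟨e,e⟩⟩⟩; result t.
[[toma glim] murn]: functor murn : ⟨t,⟨e,e⟩⟩, argument [toma glim] : t; result ⟨e,e⟩.
[frink nork]: functor nork : ⟨t,e⟩, argument frink : t; result e.
[[[toma glim] murn] [frink nork]]: functor [[toma glim] murn] : ⟨e,e⟩, argument [frink nork] : e; result e.
[ombre [[[toma glim] murn] [frink nork]]]: functor ombre : ⟨e,⟨e,t⟩⟩, argument [[[toma glim] murn] [frink nork]] : e; result ⟨e,t⟩.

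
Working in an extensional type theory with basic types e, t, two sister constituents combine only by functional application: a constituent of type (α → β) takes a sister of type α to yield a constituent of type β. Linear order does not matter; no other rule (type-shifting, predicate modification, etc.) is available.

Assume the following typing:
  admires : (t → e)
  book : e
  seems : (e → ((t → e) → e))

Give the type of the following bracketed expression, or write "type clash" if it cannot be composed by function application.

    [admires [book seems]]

e

[book seems] — seems of type (e → ((t → e) → e)) combines with book of type e: type ((t → e) → e).
[admires [book seems]] — [book seems] of type ((t → e) → e) combines with admires of type (t → e): type e.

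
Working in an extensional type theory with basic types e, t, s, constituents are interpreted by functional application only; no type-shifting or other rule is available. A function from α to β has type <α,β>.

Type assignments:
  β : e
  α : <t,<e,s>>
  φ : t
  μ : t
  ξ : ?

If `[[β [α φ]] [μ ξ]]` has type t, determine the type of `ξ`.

For [[β [α φ]] [μ ξ]] to have type t with [β [α φ]] of type s, [μ ξ] must be the function: [μ ξ] : <s,t>.
For [μ ξ] to have type <s,t> with μ of type t, ξ must be the function: ξ : <t,<s,t>>.

<t,<s,t>>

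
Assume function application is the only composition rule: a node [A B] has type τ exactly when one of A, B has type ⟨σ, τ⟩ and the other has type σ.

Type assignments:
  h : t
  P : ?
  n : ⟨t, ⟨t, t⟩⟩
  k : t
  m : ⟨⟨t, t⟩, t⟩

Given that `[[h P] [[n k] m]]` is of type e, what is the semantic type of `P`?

⟨t, ⟨t, e⟩⟩

[[h P] [[n k] m]] must have type e. The sister [[n k] m] has type t; that is not a function onto e, so [h P] must be the functor, of type ⟨t, e⟩.
[h P] must have type ⟨t, e⟩. The sister h has type t; that is not a function onto ⟨t, e⟩, so P must be the functor, of type ⟨t, ⟨t, e⟩⟩.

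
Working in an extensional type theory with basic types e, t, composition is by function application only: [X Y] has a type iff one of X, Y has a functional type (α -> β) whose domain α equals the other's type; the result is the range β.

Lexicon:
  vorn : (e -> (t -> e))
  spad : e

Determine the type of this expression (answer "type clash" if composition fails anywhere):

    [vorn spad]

[vorn spad]: vorn is (e -> (t -> e)), spad is e; result (t -> e).

(t -> e)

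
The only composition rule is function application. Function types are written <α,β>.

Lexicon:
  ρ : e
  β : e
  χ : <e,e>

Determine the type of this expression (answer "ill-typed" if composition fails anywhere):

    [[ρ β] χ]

[ρ β]: e with e — neither is a function whose domain matches the other; composition fails here.

ill-typed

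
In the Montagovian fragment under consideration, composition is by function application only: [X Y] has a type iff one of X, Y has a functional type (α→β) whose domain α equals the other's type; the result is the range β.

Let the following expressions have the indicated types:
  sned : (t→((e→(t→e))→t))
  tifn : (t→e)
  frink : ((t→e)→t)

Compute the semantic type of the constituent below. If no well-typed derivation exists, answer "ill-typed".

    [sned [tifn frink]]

[tifn frink] — frink of type ((t→e)→t) combines with tifn of type (t→e): type t.
[sned [tifn frink]] — sned of type (t→((e→(t→e))→t)) combines with [tifn frink] of type t: type ((e→(t→e))→t).

((e→(t→e))→t)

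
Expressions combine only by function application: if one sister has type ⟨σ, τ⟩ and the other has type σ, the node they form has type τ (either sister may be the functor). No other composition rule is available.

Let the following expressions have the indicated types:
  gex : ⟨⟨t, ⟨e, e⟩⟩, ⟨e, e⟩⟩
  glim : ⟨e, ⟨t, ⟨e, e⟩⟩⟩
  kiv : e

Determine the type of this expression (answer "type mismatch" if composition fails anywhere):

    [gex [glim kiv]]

⟨e, e⟩

[glim kiv]: glim is ⟨e, ⟨t, ⟨e, e⟩⟩⟩, kiv is e; result ⟨t, ⟨e, e⟩⟩.
[gex [glim kiv]]: gex is ⟨⟨t, ⟨e, e⟩⟩, ⟨e, e⟩⟩, [glim kiv] is ⟨t, ⟨e, e⟩⟩; result ⟨e, e⟩.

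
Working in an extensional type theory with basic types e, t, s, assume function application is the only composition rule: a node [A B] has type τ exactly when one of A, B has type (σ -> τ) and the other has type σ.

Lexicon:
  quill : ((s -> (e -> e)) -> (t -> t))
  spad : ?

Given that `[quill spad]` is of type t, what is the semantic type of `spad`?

For [quill spad] to have type t with quill of type ((s -> (e -> e)) -> (t -> t)), spad must be the function: spad : (((s -> (e -> e)) -> (t -> t)) -> t).

(((s -> (e -> e)) -> (t -> t)) -> t)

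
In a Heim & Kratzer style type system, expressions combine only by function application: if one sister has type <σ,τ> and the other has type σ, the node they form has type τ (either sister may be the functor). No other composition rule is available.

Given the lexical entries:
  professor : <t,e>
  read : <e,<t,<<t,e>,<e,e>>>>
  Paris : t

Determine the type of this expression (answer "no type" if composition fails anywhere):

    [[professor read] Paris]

At [professor read]: neither <t,e> nor <e,<t,<<t,e>,<e,e>>>> can take the other as argument; the node is ill-typed.

no type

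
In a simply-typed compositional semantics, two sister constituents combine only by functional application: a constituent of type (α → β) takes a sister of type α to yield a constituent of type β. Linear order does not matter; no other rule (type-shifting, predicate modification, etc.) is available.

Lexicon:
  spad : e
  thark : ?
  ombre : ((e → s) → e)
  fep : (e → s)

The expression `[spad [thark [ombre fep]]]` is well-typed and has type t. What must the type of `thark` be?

(e → (e → t))

[spad [thark [ombre fep]]] is required to be t. spad : e cannot yield t as functor, so [thark [ombre fep]] : (e → t).
[thark [ombre fep]] is required to be (e → t). [ombre fep] : e cannot yield (e → t) as functor, so thark : (e → (e → t)).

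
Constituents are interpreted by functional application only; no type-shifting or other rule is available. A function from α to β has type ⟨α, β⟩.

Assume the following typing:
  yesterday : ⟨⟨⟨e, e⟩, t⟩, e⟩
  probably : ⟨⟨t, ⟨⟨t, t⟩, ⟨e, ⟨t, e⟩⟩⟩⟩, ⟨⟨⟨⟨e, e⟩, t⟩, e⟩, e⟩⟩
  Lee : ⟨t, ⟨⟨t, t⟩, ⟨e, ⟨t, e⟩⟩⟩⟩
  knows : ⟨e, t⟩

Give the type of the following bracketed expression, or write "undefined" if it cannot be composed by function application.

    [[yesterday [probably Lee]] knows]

t

[probably Lee] — probably of type ⟨⟨t, ⟨⟨t, t⟩, ⟨e, ⟨t, e⟩⟩⟩⟩, ⟨⟨⟨⟨e, e⟩, t⟩, e⟩, e⟩⟩ combines with Lee of type ⟨t, ⟨⟨t, t⟩, ⟨e, ⟨t, e⟩⟩⟩⟩: type ⟨⟨⟨⟨e, e⟩, t⟩, e⟩, e⟩.
[yesterday [probably Lee]] — [probably Lee] of type ⟨⟨⟨⟨e, e⟩, t⟩, e⟩, e⟩ combines with yesterday of type ⟨⟨⟨e, e⟩, t⟩, e⟩: type e.
[[yesterday [probably Lee]] knows] — knows of type ⟨e, t⟩ combines with [yesterday [probably Lee]] of type e: type t.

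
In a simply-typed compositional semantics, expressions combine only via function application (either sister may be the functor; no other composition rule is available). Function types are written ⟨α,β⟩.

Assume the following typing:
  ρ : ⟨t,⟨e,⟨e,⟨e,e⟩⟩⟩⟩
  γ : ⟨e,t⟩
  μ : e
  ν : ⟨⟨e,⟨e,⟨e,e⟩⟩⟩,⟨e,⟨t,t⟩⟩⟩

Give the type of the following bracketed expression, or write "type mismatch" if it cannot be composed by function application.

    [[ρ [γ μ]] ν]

⟨e,⟨t,t⟩⟩

At [γ μ], γ : ⟨e,t⟩ takes μ : e, giving t.
At [ρ [γ μ]], ρ : ⟨t,⟨e,⟨e,⟨e,e⟩⟩⟩⟩ takes [γ μ] : t, giving ⟨e,⟨e,⟨e,e⟩⟩⟩.
At [[ρ [γ μ]] ν], ν : ⟨⟨e,⟨e,⟨e,e⟩⟩⟩,⟨e,⟨t,t⟩⟩⟩ takes [ρ [γ μ]] : ⟨e,⟨e,⟨e,e⟩⟩⟩, giving ⟨e,⟨t,t⟩⟩.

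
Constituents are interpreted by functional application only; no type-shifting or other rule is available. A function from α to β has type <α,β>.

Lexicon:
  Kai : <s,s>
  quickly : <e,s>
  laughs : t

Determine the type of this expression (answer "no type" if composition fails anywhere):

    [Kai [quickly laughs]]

no type

[quickly laughs]: <e,s> and t cannot combine by function application — type clash.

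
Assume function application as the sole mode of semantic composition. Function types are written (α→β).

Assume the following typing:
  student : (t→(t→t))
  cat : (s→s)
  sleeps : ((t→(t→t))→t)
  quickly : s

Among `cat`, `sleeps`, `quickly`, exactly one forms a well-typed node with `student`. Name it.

sleeps

cat : (s→s) — student needs t; cat needs s; neither fits.
sleeps — combines: sleeps : ((t→(t→t))→t) takes student : (t→(t→t)) as argument, giving t.
quickly : s — student needs t; quickly needs nothing (atomic); neither fits.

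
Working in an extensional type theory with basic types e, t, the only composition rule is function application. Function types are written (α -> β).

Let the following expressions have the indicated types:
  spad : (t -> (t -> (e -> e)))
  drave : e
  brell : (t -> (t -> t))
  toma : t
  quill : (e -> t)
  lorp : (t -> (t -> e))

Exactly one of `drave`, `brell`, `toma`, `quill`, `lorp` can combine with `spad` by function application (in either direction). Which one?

toma

drave : e — spad needs t; drave needs nothing (atomic); neither fits.
brell : (t -> (t -> t)) — spad needs t; brell needs t; neither fits.
toma — combines: spad : (t -> (t -> (e -> e))) takes toma : t as argument, giving (t -> (e -> e)).
quill : (e -> t) — spad needs t; quill needs e; neither fits.
lorp : (t -> (t -> e)) — spad needs t; lorp needs t; neither fits.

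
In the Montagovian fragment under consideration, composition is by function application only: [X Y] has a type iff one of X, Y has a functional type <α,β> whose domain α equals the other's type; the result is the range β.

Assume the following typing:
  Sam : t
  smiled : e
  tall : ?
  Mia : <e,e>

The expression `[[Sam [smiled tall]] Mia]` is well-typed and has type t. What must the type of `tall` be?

For [[Sam [smiled tall]] Mia] to have type t with Mia of type <e,e>, [Sam [smiled tall]] must be the function: [Sam [smiled tall]] : <<e,e>,t>.
For [Sam [smiled tall]] to have type <<e,e>,t> with Sam of type t, [smiled tall] must be the function: [smiled tall] : <t,<<e,e>,t>>.
For [smiled tall] to have type <t,<<e,e>,t>> with smiled of type e, tall must be the function: tall : <e,<t,<<e,e>,t>>>.

<e,<t,<<e,e>,t>>>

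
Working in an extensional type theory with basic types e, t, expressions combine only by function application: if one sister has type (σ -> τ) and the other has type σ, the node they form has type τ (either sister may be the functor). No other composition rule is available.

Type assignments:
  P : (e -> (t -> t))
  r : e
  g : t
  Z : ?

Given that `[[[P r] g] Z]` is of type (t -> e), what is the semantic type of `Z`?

(t -> (t -> e))

At [[[P r] g] Z] (required: (t -> e)): [[P r] g] is t, which is not a function with range (t -> e); hence Z is the functor — type (t -> (t -> e)).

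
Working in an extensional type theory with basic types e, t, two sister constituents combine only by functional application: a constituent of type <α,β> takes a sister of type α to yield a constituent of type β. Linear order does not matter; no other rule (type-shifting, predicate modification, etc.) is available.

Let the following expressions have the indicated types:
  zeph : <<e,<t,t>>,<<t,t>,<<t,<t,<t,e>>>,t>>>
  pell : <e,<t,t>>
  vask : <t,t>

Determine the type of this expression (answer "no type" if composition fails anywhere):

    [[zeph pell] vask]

<<t,<t,<t,e>>>,t>

[zeph pell]: zeph is <<e,<t,t>>,<<t,t>,<<t,<t,<t,e>>>,t>>>, pell is <e,<t,t>>; result <<t,t>,<<t,<t,<t,e>>>,t>>.
[[zeph pell] vask]: [zeph pell] is <<t,t>,<<t,<t,<t,e>>>,t>>, vask is <t,t>; result <<t,<t,<t,e>>>,t>.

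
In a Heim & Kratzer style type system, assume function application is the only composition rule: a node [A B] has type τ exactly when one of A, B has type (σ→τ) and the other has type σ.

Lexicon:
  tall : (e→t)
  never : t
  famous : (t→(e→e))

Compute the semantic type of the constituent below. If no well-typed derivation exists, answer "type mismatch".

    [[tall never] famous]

type mismatch

[tall never]: (e→t) with t — neither is a function whose domain matches the other; composition fails here.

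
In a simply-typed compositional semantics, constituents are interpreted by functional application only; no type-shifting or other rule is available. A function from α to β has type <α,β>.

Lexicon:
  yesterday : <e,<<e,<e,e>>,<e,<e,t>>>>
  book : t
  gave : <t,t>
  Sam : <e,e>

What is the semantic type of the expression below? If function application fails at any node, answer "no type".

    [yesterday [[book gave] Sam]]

At [book gave], gave : <t,t> takes book : t, giving t.
[[book gave] Sam]: t and <e,e> cannot combine by function application — type clash.

no type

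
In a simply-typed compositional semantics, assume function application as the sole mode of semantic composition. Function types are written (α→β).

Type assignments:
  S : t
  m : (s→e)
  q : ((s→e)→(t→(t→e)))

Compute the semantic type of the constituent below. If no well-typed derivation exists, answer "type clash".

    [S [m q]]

[m q]: ((s→e)→(t→(t→e))) applied to (s→e) yields (t→(t→e)).
[S [m q]]: (t→(t→e)) applied to t yields (t→e).

(t→e)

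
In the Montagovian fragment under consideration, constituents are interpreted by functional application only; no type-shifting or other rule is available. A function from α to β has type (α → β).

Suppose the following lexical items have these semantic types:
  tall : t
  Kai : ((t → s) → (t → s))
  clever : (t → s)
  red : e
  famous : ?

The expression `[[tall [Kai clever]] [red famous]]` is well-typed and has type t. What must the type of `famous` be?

At [[tall [Kai clever]] [red famous]] (required: t): [tall [Kai clever]] is s, which is not a function with range t; hence [red famous] is the functor — type (s → t).
At [red famous] (required: (s → t)): red is e, which is not a function with range (s → t); hence famous is the functor — type (e → (s → t)).

(e → (s → t))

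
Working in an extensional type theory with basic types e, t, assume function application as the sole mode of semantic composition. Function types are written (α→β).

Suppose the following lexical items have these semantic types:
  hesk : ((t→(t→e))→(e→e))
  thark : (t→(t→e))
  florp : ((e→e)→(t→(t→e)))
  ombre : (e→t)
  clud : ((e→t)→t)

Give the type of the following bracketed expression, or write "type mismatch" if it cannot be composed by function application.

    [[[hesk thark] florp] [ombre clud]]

(t→e)

[hesk thark]: functor hesk : ((t→(t→e))→(e→e)), argument thark : (t→(t→e)); result (e→e).
[[hesk thark] florp]: functor florp : ((e→e)→(t→(t→e))), argument [hesk thark] : (e→e); result (t→(t→e)).
[ombre clud]: functor clud : ((e→t)→t), argument ombre : (e→t); result t.
[[[hesk thark] florp] [ombre clud]]: functor [[hesk thark] florp] : (t→(t→e)), argument [ombre clud] : t; result (t→e).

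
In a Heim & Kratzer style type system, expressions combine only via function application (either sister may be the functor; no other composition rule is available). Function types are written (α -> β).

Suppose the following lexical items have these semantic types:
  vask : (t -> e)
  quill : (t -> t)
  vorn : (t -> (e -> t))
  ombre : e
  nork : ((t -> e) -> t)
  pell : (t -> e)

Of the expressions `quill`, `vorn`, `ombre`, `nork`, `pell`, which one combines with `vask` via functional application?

quill : (t -> t) — neither side's domain matches the other.
vorn : (t -> (e -> t)) — neither side's domain matches the other.
ombre : e — neither side's domain matches the other.
nork — combines: nork : ((t -> e) -> t) takes vask : (t -> e) as argument, giving t.
pell : (t -> e) — neither side's domain matches the other.

nork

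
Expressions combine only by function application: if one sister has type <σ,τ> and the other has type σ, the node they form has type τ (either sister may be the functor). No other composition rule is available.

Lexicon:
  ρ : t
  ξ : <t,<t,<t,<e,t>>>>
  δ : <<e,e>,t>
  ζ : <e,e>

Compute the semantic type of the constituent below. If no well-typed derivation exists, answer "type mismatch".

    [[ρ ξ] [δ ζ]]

[ρ ξ]: functor ξ : <t,<t,<t,<e,t>>>>, argument ρ : t; result <t,<t,<e,t>>>.
[δ ζ]: functor δ : <<e,e>,t>, argument ζ : <e,e>; result t.
[[ρ ξ] [δ ζ]]: functor [ρ ξ] : <t,<t,<e,t>>>, argument [δ ζ] : t; result <t,<e,t>>.

<t,<e,t>>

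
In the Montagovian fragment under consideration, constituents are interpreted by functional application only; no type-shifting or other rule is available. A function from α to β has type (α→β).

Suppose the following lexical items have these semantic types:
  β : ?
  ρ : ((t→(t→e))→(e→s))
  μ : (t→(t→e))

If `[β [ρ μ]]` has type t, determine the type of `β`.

((e→s)→t)

[β [ρ μ]] is required to be t. [ρ μ] : (e→s) cannot yield t as functor, so β : ((e→s)→t).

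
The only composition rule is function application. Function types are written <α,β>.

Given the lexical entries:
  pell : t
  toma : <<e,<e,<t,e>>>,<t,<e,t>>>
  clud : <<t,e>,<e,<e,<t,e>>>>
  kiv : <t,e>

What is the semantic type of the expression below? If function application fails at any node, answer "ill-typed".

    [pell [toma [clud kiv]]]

[clud kiv]: <<t,e>,<e,<e,<t,e>>>> applied to <t,e> yields <e,<e,<t,e>>>.
[toma [clud kiv]]: <<e,<e,<t,e>>>,<t,<e,t>>> applied to <e,<e,<t,e>>> yields <t,<e,t>>.
[pell [toma [clud kiv]]]: <t,<e,t>> applied to t yields <e,t>.

<e,t>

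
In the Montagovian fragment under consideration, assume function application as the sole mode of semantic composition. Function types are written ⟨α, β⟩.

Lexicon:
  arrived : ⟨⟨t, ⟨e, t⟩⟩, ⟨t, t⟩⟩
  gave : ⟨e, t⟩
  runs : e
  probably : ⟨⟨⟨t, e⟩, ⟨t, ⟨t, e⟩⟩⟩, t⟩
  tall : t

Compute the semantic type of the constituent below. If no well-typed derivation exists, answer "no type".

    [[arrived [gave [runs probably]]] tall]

[runs probably]: e with ⟨⟨⟨t, e⟩, ⟨t, ⟨t, e⟩⟩⟩, t⟩ — neither is a function whose domain matches the other; composition fails here.

no type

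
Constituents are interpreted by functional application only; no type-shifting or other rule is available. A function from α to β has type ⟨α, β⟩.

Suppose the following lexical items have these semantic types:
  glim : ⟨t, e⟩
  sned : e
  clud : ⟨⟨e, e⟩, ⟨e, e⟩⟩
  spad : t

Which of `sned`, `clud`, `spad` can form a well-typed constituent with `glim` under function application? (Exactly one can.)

spad

sned : e — no; glim wants t, and sned wants nothing (atomic).
clud : ⟨⟨e, e⟩, ⟨e, e⟩⟩ — no; glim wants t, and clud wants ⟨e, e⟩.
spad — combines: glim : ⟨t, e⟩ takes spad : t as argument, giving e.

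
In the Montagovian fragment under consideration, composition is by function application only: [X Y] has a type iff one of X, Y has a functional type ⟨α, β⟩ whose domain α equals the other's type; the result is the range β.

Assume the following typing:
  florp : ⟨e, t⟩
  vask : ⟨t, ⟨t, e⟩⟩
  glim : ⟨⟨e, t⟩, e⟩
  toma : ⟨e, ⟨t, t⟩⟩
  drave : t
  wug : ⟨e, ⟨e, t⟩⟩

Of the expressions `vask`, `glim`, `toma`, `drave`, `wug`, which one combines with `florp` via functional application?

vask : ⟨t, ⟨t, e⟩⟩ — florp needs e; vask needs t; neither fits.
glim — combines: glim : ⟨⟨e, t⟩, e⟩ takes florp : ⟨e, t⟩ as argument, giving e.
toma : ⟨e, ⟨t, t⟩⟩ — florp needs e; toma needs e; neither fits.
drave : t — florp needs e; drave needs nothing (atomic); neither fits.
wug : ⟨e, ⟨e, t⟩⟩ — florp needs e; wug needs e; neither fits.

glim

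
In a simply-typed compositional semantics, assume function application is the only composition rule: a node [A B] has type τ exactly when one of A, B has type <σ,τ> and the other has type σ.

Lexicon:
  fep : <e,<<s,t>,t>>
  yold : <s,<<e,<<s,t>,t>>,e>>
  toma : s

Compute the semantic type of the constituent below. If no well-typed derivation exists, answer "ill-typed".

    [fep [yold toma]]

e

At [yold toma], yold : <s,<<e,<<s,t>,t>>,e>> takes toma : s, giving <<e,<<s,t>,t>>,e>.
At [fep [yold toma]], [yold toma] : <<e,<<s,t>,t>>,e> takes fep : <e,<<s,t>,t>>, giving e.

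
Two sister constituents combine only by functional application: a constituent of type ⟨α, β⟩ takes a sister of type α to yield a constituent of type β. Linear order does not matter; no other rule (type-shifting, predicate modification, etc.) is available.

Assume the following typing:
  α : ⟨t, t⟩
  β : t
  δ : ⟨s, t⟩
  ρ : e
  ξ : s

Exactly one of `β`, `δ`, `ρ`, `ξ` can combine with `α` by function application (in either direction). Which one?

β — combines: α : ⟨t, t⟩ takes β : t as argument, giving t.
δ : ⟨s, t⟩ — no; α wants t, and δ wants s.
ρ : e — no; α wants t, and ρ wants nothing (atomic).
ξ : s — no; α wants t, and ξ wants nothing (atomic).

β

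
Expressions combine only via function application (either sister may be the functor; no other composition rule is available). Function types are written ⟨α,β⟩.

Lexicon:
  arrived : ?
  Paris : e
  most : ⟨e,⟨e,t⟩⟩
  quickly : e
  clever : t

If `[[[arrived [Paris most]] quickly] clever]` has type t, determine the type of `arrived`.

[[[arrived [Paris most]] quickly] clever] must have type t. The sister clever has type t; that is not a function onto t, so [[arrived [Paris most]] quickly] must be the functor, of type ⟨t,t⟩.
[[arrived [Paris most]] quickly] must have type ⟨t,t⟩. The sister quickly has type e; that is not a function onto ⟨t,t⟩, so [arrived [Paris most]] must be the functor, of type ⟨e,⟨t,t⟩⟩.
[arrived [Paris most]] must have type ⟨e,⟨t,t⟩⟩. The sister [Paris most] has type ⟨e,t⟩; that is not a function onto ⟨e,⟨t,t⟩⟩, so arrived must be the functor, of type ⟨⟨e,t⟩,⟨e,⟨t,t⟩⟩⟩.

⟨⟨e,t⟩,⟨e,⟨t,t⟩⟩⟩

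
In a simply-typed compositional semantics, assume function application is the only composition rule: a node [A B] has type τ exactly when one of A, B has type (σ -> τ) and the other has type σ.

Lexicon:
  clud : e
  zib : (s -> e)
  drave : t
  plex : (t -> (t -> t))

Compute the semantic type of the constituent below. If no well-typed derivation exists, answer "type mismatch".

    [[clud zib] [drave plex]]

type mismatch

[clud zib]: e with (s -> e) — neither is a function whose domain matches the other; composition fails here.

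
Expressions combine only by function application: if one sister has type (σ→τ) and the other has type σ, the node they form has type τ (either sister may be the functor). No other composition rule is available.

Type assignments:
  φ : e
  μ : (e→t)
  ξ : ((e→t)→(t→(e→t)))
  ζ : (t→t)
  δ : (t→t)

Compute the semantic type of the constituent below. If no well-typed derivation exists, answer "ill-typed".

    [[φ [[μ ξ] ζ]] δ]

ill-typed

[μ ξ]: functor ξ : ((e→t)→(t→(e→t))), argument μ : (e→t); result (t→(e→t)).
[[μ ξ] ζ]: (t→(e→t)) with (t→t) — neither is a function whose domain matches the other; composition fails here.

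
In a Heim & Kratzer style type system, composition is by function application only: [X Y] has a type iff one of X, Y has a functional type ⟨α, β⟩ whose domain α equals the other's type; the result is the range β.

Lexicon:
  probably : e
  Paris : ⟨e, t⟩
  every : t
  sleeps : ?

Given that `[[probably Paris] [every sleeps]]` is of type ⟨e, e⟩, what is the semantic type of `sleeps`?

⟨t, ⟨t, ⟨e, e⟩⟩⟩

For [[probably Paris] [every sleeps]] to have type ⟨e, e⟩ with [probably Paris] of type t, [every sleeps] must be the function: [every sleeps] : ⟨t, ⟨e, e⟩⟩.
For [every sleeps] to have type ⟨t, ⟨e, e⟩⟩ with every of type t, sleeps must be the function: sleeps : ⟨t, ⟨t, ⟨e, e⟩⟩⟩.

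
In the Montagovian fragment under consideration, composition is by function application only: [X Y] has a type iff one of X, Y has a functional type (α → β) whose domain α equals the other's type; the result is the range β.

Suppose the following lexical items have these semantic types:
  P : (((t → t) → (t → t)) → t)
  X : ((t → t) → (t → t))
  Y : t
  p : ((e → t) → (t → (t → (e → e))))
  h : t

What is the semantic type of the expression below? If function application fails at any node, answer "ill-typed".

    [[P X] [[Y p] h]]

ill-typed

[P X]: functor P : (((t → t) → (t → t)) → t), argument X : ((t → t) → (t → t)); result t.
[Y p]: t and ((e → t) → (t → (t → (e → e)))) cannot combine by function application — type clash.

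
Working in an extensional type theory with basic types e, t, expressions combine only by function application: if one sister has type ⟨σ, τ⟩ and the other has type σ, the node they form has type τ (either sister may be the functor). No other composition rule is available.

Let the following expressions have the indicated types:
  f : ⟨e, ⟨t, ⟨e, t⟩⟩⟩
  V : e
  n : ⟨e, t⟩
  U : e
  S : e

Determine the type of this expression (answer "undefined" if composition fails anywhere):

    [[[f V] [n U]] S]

[f V] — f of type ⟨e, ⟨t, ⟨e, t⟩⟩⟩ combines with V of type e: type ⟨t, ⟨e, t⟩⟩.
[n U] — n of type ⟨e, t⟩ combines with U of type e: type t.
[[f V] [n U]] — [f V] of type ⟨t, ⟨e, t⟩⟩ combines with [n U] of type t: type ⟨e, t⟩.
[[[f V] [n U]] S] — [[f V] [n U]] of type ⟨e, t⟩ combines with S of type e: type t.

t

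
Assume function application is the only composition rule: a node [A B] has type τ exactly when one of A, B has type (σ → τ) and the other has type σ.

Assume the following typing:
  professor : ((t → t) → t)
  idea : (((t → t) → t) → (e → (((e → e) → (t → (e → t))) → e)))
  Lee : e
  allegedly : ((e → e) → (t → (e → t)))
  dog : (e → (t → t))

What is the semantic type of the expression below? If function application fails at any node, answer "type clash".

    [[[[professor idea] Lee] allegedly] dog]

(t → t)

[professor idea]: functor idea : (((t → t) → t) → (e → (((e → e) → (t → (e → t))) → e))), argument professor : ((t → t) → t); result (e → (((e → e) → (t → (e → t))) → e)).
[[professor idea] Lee]: functor [professor idea] : (e → (((e → e) → (t → (e → t))) → e)), argument Lee : e; result (((e → e) → (t → (e → t))) → e).
[[[professor idea] Lee] allegedly]: functor [[professor idea] Lee] : (((e → e) → (t → (e → t))) → e), argument allegedly : ((e → e) → (t → (e → t))); result e.
[[[[professor idea] Lee] allegedly] dog]: functor dog : (e → (t → t)), argument [[[professor idea] Lee] allegedly] : e; result (t → t).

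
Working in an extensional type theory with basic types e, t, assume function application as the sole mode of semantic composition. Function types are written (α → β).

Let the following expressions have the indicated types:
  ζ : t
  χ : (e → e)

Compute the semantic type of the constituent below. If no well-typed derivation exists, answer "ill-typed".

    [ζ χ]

At [ζ χ]: neither t nor (e → e) can take the other as argument; the node is ill-typed.

ill-typed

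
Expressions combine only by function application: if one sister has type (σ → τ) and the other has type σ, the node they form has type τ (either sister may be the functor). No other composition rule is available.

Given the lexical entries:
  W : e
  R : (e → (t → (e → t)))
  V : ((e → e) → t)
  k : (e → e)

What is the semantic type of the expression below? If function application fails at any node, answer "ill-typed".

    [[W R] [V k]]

[W R]: (e → (t → (e → t))) applied to e yields (t → (e → t)).
[V k]: ((e → e) → t) applied to (e → e) yields t.
[[W R] [V k]]: (t → (e → t)) applied to t yields (e → t).

(e → t)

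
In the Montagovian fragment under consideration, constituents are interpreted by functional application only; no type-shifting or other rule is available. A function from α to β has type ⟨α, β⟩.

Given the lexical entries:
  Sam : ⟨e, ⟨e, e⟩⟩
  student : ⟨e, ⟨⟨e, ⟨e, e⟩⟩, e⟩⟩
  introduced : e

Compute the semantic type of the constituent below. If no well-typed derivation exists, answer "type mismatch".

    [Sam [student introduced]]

At [student introduced], student : ⟨e, ⟨⟨e, ⟨e, e⟩⟩, e⟩⟩ takes introduced : e, giving ⟨⟨e, ⟨e, e⟩⟩, e⟩.
At [Sam [student introduced]], [student introduced] : ⟨⟨e, ⟨e, e⟩⟩, e⟩ takes Sam : ⟨e, ⟨e, e⟩⟩, giving e.

e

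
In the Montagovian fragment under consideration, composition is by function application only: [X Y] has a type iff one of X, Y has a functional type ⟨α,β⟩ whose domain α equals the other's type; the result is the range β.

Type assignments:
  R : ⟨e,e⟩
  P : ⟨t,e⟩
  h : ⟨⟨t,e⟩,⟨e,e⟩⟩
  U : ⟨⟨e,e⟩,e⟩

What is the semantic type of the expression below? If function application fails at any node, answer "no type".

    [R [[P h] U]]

e

[P h]: functor h : ⟨⟨t,e⟩,⟨e,e⟩⟩, argument P : ⟨t,e⟩; result ⟨e,e⟩.
[[P h] U]: functor U : ⟨⟨e,e⟩,e⟩, argument [P h] : ⟨e,e⟩; result e.
[R [[P h] U]]: functor R : ⟨e,e⟩, argument [[P h] U] : e; result e.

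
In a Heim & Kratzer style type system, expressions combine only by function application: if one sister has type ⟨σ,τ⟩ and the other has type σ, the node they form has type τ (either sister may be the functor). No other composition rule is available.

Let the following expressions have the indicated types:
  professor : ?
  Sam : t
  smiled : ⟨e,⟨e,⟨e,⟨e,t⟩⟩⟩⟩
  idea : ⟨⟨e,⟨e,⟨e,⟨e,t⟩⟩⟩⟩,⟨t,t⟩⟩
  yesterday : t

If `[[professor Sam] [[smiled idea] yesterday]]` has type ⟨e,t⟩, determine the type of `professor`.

For [[professor Sam] [[smiled idea] yesterday]] to have type ⟨e,t⟩ with [[smiled idea] yesterday] of type t, [professor Sam] must be the function: [professor Sam] : ⟨t,⟨e,t⟩⟩.
For [professor Sam] to have type ⟨t,⟨e,t⟩⟩ with Sam of type t, professor must be the function: professor : ⟨t,⟨t,⟨e,t⟩⟩⟩.

⟨t,⟨t,⟨e,t⟩⟩⟩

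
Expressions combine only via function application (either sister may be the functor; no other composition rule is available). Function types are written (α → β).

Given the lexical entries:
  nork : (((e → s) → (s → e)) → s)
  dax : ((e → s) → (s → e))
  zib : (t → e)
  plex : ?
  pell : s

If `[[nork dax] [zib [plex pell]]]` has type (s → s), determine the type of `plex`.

[[nork dax] [zib [plex pell]]] is required to be (s → s). [nork dax] : s cannot yield (s → s) as functor, so [zib [plex pell]] : (s → (s → s)).
[zib [plex pell]] is required to be (s → (s → s)). zib : (t → e) cannot yield (s → (s → s)) as functor, so [plex pell] : ((t → e) → (s → (s → s))).
[plex pell] is required to be ((t → e) → (s → (s → s))). pell : s cannot yield ((t → e) → (s → (s → s))) as functor, so plex : (s → ((t → e) → (s → (s → s)))).

(s → ((t → e) → (s → (s → s))))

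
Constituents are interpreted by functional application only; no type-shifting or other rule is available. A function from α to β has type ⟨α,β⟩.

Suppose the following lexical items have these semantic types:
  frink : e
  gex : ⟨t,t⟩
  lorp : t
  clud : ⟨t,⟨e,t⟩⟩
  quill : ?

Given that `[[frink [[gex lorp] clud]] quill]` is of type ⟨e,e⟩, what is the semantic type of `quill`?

At [[frink [[gex lorp] clud]] quill] (required: ⟨e,e⟩): [frink [[gex lorp] clud]] is t, which is not a function with range ⟨e,e⟩; hence quill is the functor — type ⟨t,⟨e,e⟩⟩.

⟨t,⟨e,e⟩⟩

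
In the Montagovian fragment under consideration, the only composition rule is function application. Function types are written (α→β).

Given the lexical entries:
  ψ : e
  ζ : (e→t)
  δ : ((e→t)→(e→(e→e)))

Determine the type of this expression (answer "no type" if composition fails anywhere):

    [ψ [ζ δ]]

At [ζ δ], δ : ((e→t)→(e→(e→e))) takes ζ : (e→t), giving (e→(e→e)).
At [ψ [ζ δ]], [ζ δ] : (e→(e→e)) takes ψ : e, giving (e→e).

(e→e)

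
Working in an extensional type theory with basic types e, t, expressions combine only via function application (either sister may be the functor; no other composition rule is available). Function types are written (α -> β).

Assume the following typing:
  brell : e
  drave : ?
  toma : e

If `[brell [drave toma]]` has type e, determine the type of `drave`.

(e -> (e -> e))

[brell [drave toma]] is required to be e. brell : e cannot yield e as functor, so [drave toma] : (e -> e).
[drave toma] is required to be (e -> e). toma : e cannot yield (e -> e) as functor, so drave : (e -> (e -> e)).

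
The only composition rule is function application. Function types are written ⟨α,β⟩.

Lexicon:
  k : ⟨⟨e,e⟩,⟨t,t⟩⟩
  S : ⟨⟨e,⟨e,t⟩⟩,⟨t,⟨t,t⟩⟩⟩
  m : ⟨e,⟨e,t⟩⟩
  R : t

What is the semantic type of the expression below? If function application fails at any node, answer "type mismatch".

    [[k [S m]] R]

At [S m], S : ⟨⟨e,⟨e,t⟩⟩,⟨t,⟨t,t⟩⟩⟩ takes m : ⟨e,⟨e,t⟩⟩, giving ⟨t,⟨t,t⟩⟩.
[k [S m]]: ⟨⟨e,e⟩,⟨t,t⟩⟩ and ⟨t,⟨t,t⟩⟩ cannot combine by function application — type clash.

type mismatch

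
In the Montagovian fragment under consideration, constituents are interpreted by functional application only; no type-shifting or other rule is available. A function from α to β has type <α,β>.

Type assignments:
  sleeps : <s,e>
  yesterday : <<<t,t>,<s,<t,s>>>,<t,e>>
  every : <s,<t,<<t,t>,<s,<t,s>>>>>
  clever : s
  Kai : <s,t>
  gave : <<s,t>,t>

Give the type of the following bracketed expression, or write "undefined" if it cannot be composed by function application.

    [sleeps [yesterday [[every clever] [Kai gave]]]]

[every clever]: <s,<t,<<t,t>,<s,<t,s>>>>> applied to s yields <t,<<t,t>,<s,<t,s>>>>.
[Kai gave]: <<s,t>,t> applied to <s,t> yields t.
[[every clever] [Kai gave]]: <t,<<t,t>,<s,<t,s>>>> applied to t yields <<t,t>,<s,<t,s>>>.
[yesterday [[every clever] [Kai gave]]]: <<<t,t>,<s,<t,s>>>,<t,e>> applied to <<t,t>,<s,<t,s>>> yields <t,e>.
[sleeps [yesterday [[every clever] [Kai gave]]]]: <s,e> and <t,e> cannot combine by function application — type clash.

undefined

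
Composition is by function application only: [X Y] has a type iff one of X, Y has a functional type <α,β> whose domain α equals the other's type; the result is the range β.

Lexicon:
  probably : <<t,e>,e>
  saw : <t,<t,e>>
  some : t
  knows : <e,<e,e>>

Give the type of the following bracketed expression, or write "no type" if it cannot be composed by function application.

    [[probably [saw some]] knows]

[saw some]: <t,<t,e>> applied to t yields <t,e>.
[probably [saw some]]: <<t,e>,e> applied to <t,e> yields e.
[[probably [saw some]] knows]: <e,<e,e>> applied to e yields <e,e>.

<e,e>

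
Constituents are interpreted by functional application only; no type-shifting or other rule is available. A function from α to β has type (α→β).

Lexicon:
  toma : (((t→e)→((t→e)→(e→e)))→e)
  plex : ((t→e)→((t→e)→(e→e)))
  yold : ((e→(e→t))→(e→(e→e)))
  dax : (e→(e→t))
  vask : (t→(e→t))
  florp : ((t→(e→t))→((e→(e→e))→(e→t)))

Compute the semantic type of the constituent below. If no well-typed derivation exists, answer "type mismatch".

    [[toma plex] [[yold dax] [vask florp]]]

[toma plex]: functor toma : (((t→e)→((t→e)→(e→e)))→e), argument plex : ((t→e)→((t→e)→(e→e))); result e.
[yold dax]: functor yold : ((e→(e→t))→(e→(e→e))), argument dax : (e→(e→t)); result (e→(e→e)).
[vask florp]: functor florp : ((t→(e→t))→((e→(e→e))→(e→t))), argument vask : (t→(e→t)); result ((e→(e→e))→(e→t)).
[[yold dax] [vask florp]]: functor [vask florp] : ((e→(e→e))→(e→t)), argument [yold dax] : (e→(e→e)); result (e→t).
[[toma plex] [[yold dax] [vask florp]]]: functor [[yold dax] [vask florp]] : (e→t), argument [toma plex] : e; result t.

t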